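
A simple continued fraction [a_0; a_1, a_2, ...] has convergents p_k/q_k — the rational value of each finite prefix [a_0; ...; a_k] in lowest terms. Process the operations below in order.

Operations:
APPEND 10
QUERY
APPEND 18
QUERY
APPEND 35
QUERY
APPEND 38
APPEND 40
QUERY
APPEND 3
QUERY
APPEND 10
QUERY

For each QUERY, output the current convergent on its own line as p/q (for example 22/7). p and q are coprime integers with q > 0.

10/1
181/18
6345/631
9657985/960471
29215246/2905409
301810445/30014561

APPEND 10: p_0 = 10·1 + 0 = 10, q_0 = 10·0 + 1 = 1 → 10/1
APPEND 18: p_1 = 18·10 + 1 = 181, q_1 = 18·1 + 0 = 18 → 181/18
APPEND 35: p_2 = 35·181 + 10 = 6345, q_2 = 35·18 + 1 = 631 → 6345/631
APPEND 38: p_3 = 38·6345 + 181 = 241291, q_3 = 38·631 + 18 = 23996 → 241291/23996
APPEND 40: p_4 = 40·241291 + 6345 = 9657985, q_4 = 40·23996 + 631 = 960471 → 9657985/960471
APPEND 3: p_5 = 3·9657985 + 241291 = 29215246, q_5 = 3·960471 + 23996 = 2905409 → 29215246/2905409
APPEND 10: p_6 = 10·29215246 + 9657985 = 301810445, q_6 = 10·2905409 + 960471 = 30014561 → 301810445/30014561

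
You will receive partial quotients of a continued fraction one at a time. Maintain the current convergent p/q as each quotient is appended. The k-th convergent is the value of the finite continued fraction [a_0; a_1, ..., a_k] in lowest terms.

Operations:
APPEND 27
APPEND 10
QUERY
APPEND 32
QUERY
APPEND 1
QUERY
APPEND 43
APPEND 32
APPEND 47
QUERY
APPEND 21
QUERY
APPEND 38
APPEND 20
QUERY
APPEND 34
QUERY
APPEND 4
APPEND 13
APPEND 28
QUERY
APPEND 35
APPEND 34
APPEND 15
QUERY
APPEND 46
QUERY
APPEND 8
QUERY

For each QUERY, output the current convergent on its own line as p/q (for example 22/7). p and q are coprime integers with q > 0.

271/10
8699/321
8970/331
594007135/21919327
12486779893/460771926
9514319641273/351085822226
323961959446351/11954449208199
485528122325234933/17916366746912602
8699790454994767801372/321029059380758276635
400769212908228877435483/14788696821407860232682
3214853493720825787285236/118630603630643640138091

APPEND 27: p_0 = 27·1 + 0 = 27, q_0 = 27·0 + 1 = 1 → 27/1
APPEND 10: p_1 = 10·27 + 1 = 271, q_1 = 10·1 + 0 = 10 → 271/10
APPEND 32: p_2 = 32·271 + 27 = 8699, q_2 = 32·10 + 1 = 321 → 8699/321
APPEND 1: p_3 = 1·8699 + 271 = 8970, q_3 = 1·321 + 10 = 331 → 8970/331
APPEND 43: p_4 = 43·8970 + 8699 = 394409, q_4 = 43·331 + 321 = 14554 → 394409/14554
APPEND 32: p_5 = 32·394409 + 8970 = 12630058, q_5 = 32·14554 + 331 = 466059 → 12630058/466059
APPEND 47: p_6 = 47·12630058 + 394409 = 594007135, q_6 = 47·466059 + 14554 = 21919327 → 594007135/21919327
APPEND 21: p_7 = 21·594007135 + 12630058 = 12486779893, q_7 = 21·21919327 + 466059 = 460771926 → 12486779893/460771926
APPEND 38: p_8 = 38·12486779893 + 594007135 = 475091643069, q_8 = 38·460771926 + 21919327 = 17531252515 → 475091643069/17531252515
APPEND 20: p_9 = 20·475091643069 + 12486779893 = 9514319641273, q_9 = 20·17531252515 + 460771926 = 351085822226 → 9514319641273/351085822226
APPEND 34: p_10 = 34·9514319641273 + 475091643069 = 323961959446351, q_10 = 34·351085822226 + 17531252515 = 11954449208199 → 323961959446351/11954449208199
APPEND 4: p_11 = 4·323961959446351 + 9514319641273 = 1305362157426677, q_11 = 4·11954449208199 + 351085822226 = 48168882655022 → 1305362157426677/48168882655022
APPEND 13: p_12 = 13·1305362157426677 + 323961959446351 = 17293670005993152, q_12 = 13·48168882655022 + 11954449208199 = 638149923723485 → 17293670005993152/638149923723485
APPEND 28: p_13 = 28·17293670005993152 + 1305362157426677 = 485528122325234933, q_13 = 28·638149923723485 + 48168882655022 = 17916366746912602 → 485528122325234933/17916366746912602
APPEND 35: p_14 = 35·485528122325234933 + 17293670005993152 = 17010777951389215807, q_14 = 35·17916366746912602 + 638149923723485 = 627710986065664555 → 17010777951389215807/627710986065664555
APPEND 34: p_15 = 34·17010777951389215807 + 485528122325234933 = 578851978469558572371, q_15 = 34·627710986065664555 + 17916366746912602 = 21360089892979507472 → 578851978469558572371/21360089892979507472
APPEND 15: p_16 = 15·578851978469558572371 + 17010777951389215807 = 8699790454994767801372, q_16 = 15·21360089892979507472 + 627710986065664555 = 321029059380758276635 → 8699790454994767801372/321029059380758276635
APPEND 46: p_17 = 46·8699790454994767801372 + 578851978469558572371 = 400769212908228877435483, q_17 = 46·321029059380758276635 + 21360089892979507472 = 14788696821407860232682 → 400769212908228877435483/14788696821407860232682
APPEND 8: p_18 = 8·400769212908228877435483 + 8699790454994767801372 = 3214853493720825787285236, q_18 = 8·14788696821407860232682 + 321029059380758276635 = 118630603630643640138091 → 3214853493720825787285236/118630603630643640138091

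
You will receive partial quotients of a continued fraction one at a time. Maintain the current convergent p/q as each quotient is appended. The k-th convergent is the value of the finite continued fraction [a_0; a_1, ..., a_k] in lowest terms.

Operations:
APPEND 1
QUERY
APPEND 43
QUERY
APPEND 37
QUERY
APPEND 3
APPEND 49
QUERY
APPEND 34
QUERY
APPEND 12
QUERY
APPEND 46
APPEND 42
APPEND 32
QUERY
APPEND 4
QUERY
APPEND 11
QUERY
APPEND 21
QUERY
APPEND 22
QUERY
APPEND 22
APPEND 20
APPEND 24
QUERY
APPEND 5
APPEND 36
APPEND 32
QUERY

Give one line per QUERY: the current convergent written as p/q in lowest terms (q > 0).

APPEND 1: p_0 = 1·1 + 0 = 1, q_0 = 1·0 + 1 = 1 → 1/1
APPEND 43: p_1 = 43·1 + 1 = 44, q_1 = 43·1 + 0 = 43 → 44/43
APPEND 37: p_2 = 37·44 + 1 = 1629, q_2 = 37·43 + 1 = 1592 → 1629/1592
APPEND 3: p_3 = 3·1629 + 44 = 4931, q_3 = 3·1592 + 43 = 4819 → 4931/4819
APPEND 49: p_4 = 49·4931 + 1629 = 243248, q_4 = 49·4819 + 1592 = 237723 → 243248/237723
APPEND 34: p_5 = 34·243248 + 4931 = 8275363, q_5 = 34·237723 + 4819 = 8087401 → 8275363/8087401
APPEND 12: p_6 = 12·8275363 + 243248 = 99547604, q_6 = 12·8087401 + 237723 = 97286535 → 99547604/97286535
APPEND 46: p_7 = 46·99547604 + 8275363 = 4587465147, q_7 = 46·97286535 + 8087401 = 4483268011 → 4587465147/4483268011
APPEND 42: p_8 = 42·4587465147 + 99547604 = 192773083778, q_8 = 42·4483268011 + 97286535 = 188394542997 → 192773083778/188394542997
APPEND 32: p_9 = 32·192773083778 + 4587465147 = 6173326146043, q_9 = 32·188394542997 + 4483268011 = 6033108643915 → 6173326146043/6033108643915
APPEND 4: p_10 = 4·6173326146043 + 192773083778 = 24886077667950, q_10 = 4·6033108643915 + 188394542997 = 24320829118657 → 24886077667950/24320829118657
APPEND 11: p_11 = 11·24886077667950 + 6173326146043 = 279920180493493, q_11 = 11·24320829118657 + 6033108643915 = 273562228949142 → 279920180493493/273562228949142
APPEND 21: p_12 = 21·279920180493493 + 24886077667950 = 5903209868031303, q_12 = 21·273562228949142 + 24320829118657 = 5769127637050639 → 5903209868031303/5769127637050639
APPEND 22: p_13 = 22·5903209868031303 + 279920180493493 = 130150537277182159, q_13 = 22·5769127637050639 + 273562228949142 = 127194370244063200 → 130150537277182159/127194370244063200
APPEND 22: p_14 = 22·130150537277182159 + 5903209868031303 = 2869215029966038801, q_14 = 22·127194370244063200 + 5769127637050639 = 2804045273006441039 → 2869215029966038801/2804045273006441039
APPEND 20: p_15 = 20·2869215029966038801 + 130150537277182159 = 57514451136597958179, q_15 = 20·2804045273006441039 + 127194370244063200 = 56208099830372883980 → 57514451136597958179/56208099830372883980
APPEND 24: p_16 = 24·57514451136597958179 + 2869215029966038801 = 1383216042308317035097, q_16 = 24·56208099830372883980 + 2804045273006441039 = 1351798441201955656559 → 1383216042308317035097/1351798441201955656559
APPEND 5: p_17 = 5·1383216042308317035097 + 57514451136597958179 = 6973594662678183133664, q_17 = 5·1351798441201955656559 + 56208099830372883980 = 6815200305840151166775 → 6973594662678183133664/6815200305840151166775
APPEND 36: p_18 = 36·6973594662678183133664 + 1383216042308317035097 = 252432623898722909847001, q_18 = 36·6815200305840151166775 + 1351798441201955656559 = 246699009451447397660459 → 252432623898722909847001/246699009451447397660459
APPEND 32: p_19 = 32·252432623898722909847001 + 6973594662678183133664 = 8084817559421811298237696, q_19 = 32·246699009451447397660459 + 6815200305840151166775 = 7901183502752156876301463 → 8084817559421811298237696/7901183502752156876301463

1/1
44/43
1629/1592
243248/237723
8275363/8087401
99547604/97286535
6173326146043/6033108643915
24886077667950/24320829118657
279920180493493/273562228949142
5903209868031303/5769127637050639
130150537277182159/127194370244063200
1383216042308317035097/1351798441201955656559
8084817559421811298237696/7901183502752156876301463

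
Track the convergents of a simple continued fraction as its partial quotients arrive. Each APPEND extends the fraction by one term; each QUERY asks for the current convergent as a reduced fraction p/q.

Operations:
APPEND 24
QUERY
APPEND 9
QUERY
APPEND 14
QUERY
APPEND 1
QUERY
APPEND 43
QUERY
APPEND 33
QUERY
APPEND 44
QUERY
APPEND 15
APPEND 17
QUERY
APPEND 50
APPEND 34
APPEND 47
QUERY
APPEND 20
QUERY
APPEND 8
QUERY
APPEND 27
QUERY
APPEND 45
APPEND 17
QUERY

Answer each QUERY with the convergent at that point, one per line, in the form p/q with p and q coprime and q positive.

APPEND 24: p_0 = 24·1 + 0 = 24, q_0 = 24·0 + 1 = 1 → 24/1
APPEND 9: p_1 = 9·24 + 1 = 217, q_1 = 9·1 + 0 = 9 → 217/9
APPEND 14: p_2 = 14·217 + 24 = 3062, q_2 = 14·9 + 1 = 127 → 3062/127
APPEND 1: p_3 = 1·3062 + 217 = 3279, q_3 = 1·127 + 9 = 136 → 3279/136
APPEND 43: p_4 = 43·3279 + 3062 = 144059, q_4 = 43·136 + 127 = 5975 → 144059/5975
APPEND 33: p_5 = 33·144059 + 3279 = 4757226, q_5 = 33·5975 + 136 = 197311 → 4757226/197311
APPEND 44: p_6 = 44·4757226 + 144059 = 209462003, q_6 = 44·197311 + 5975 = 8687659 → 209462003/8687659
APPEND 15: p_7 = 15·209462003 + 4757226 = 3146687271, q_7 = 15·8687659 + 197311 = 130512196 → 3146687271/130512196
APPEND 17: p_8 = 17·3146687271 + 209462003 = 53703145610, q_8 = 17·130512196 + 8687659 = 2227394991 → 53703145610/2227394991
APPEND 50: p_9 = 50·53703145610 + 3146687271 = 2688303967771, q_9 = 50·2227394991 + 130512196 = 111500261746 → 2688303967771/111500261746
APPEND 34: p_10 = 34·2688303967771 + 53703145610 = 91456038049824, q_10 = 34·111500261746 + 2227394991 = 3793236294355 → 91456038049824/3793236294355
APPEND 47: p_11 = 47·91456038049824 + 2688303967771 = 4301122092309499, q_11 = 47·3793236294355 + 111500261746 = 178393606096431 → 4301122092309499/178393606096431
APPEND 20: p_12 = 20·4301122092309499 + 91456038049824 = 86113897884239804, q_12 = 20·178393606096431 + 3793236294355 = 3571665358222975 → 86113897884239804/3571665358222975
APPEND 8: p_13 = 8·86113897884239804 + 4301122092309499 = 693212305166227931, q_13 = 8·3571665358222975 + 178393606096431 = 28751716471880231 → 693212305166227931/28751716471880231
APPEND 27: p_14 = 27·693212305166227931 + 86113897884239804 = 18802846137372393941, q_14 = 27·28751716471880231 + 3571665358222975 = 779868010098989212 → 18802846137372393941/779868010098989212
APPEND 45: p_15 = 45·18802846137372393941 + 693212305166227931 = 846821288486923955276, q_15 = 45·779868010098989212 + 28751716471880231 = 35122812170926394771 → 846821288486923955276/35122812170926394771
APPEND 17: p_16 = 17·846821288486923955276 + 18802846137372393941 = 14414764750415079633633, q_16 = 17·35122812170926394771 + 779868010098989212 = 597867674915847700319 → 14414764750415079633633/597867674915847700319

24/1
217/9
3062/127
3279/136
144059/5975
4757226/197311
209462003/8687659
53703145610/2227394991
4301122092309499/178393606096431
86113897884239804/3571665358222975
693212305166227931/28751716471880231
18802846137372393941/779868010098989212
14414764750415079633633/597867674915847700319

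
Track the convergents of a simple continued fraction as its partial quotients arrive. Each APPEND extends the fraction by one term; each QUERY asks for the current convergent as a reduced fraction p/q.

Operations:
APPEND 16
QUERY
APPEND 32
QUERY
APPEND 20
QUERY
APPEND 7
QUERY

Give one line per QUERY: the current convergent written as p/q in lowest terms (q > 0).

APPEND 16: p_0 = 16·1 + 0 = 16, q_0 = 16·0 + 1 = 1 → 16/1
APPEND 32: p_1 = 32·16 + 1 = 513, q_1 = 32·1 + 0 = 32 → 513/32
APPEND 20: p_2 = 20·513 + 16 = 10276, q_2 = 20·32 + 1 = 641 → 10276/641
APPEND 7: p_3 = 7·10276 + 513 = 72445, q_3 = 7·641 + 32 = 4519 → 72445/4519

16/1
513/32
10276/641
72445/4519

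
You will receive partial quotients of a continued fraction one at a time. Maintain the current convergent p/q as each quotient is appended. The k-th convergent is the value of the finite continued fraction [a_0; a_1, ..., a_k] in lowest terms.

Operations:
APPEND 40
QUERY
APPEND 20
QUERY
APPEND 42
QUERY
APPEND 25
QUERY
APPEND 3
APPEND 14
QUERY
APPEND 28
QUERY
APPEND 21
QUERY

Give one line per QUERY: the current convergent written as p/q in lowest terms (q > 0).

APPEND 40: p_0 = 40·1 + 0 = 40, q_0 = 40·0 + 1 = 1 → 40/1
APPEND 20: p_1 = 20·40 + 1 = 801, q_1 = 20·1 + 0 = 20 → 801/20
APPEND 42: p_2 = 42·801 + 40 = 33682, q_2 = 42·20 + 1 = 841 → 33682/841
APPEND 25: p_3 = 25·33682 + 801 = 842851, q_3 = 25·841 + 20 = 21045 → 842851/21045
APPEND 3: p_4 = 3·842851 + 33682 = 2562235, q_4 = 3·21045 + 841 = 63976 → 2562235/63976
APPEND 14: p_5 = 14·2562235 + 842851 = 36714141, q_5 = 14·63976 + 21045 = 916709 → 36714141/916709
APPEND 28: p_6 = 28·36714141 + 2562235 = 1030558183, q_6 = 28·916709 + 63976 = 25731828 → 1030558183/25731828
APPEND 21: p_7 = 21·1030558183 + 36714141 = 21678435984, q_7 = 21·25731828 + 916709 = 541285097 → 21678435984/541285097

40/1
801/20
33682/841
842851/21045
36714141/916709
1030558183/25731828
21678435984/541285097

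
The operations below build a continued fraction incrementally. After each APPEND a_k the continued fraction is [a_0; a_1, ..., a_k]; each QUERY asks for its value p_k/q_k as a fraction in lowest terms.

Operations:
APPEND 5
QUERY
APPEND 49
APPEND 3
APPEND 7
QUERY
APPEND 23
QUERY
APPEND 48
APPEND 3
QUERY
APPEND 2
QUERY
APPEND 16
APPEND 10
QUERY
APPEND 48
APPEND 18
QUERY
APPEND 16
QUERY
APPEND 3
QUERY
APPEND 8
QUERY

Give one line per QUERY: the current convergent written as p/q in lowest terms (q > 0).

5/1
5447/1085
126024/25103
18289821/3643190
42634241/8492409
7047011011/1403709749
6108272402701/1216720324097
98071315409421/19535042775238
300322218630964/59821848649811
2500649064457133/498109831973726

APPEND 5: p_0 = 5·1 + 0 = 5, q_0 = 5·0 + 1 = 1 → 5/1
APPEND 49: p_1 = 49·5 + 1 = 246, q_1 = 49·1 + 0 = 49 → 246/49
APPEND 3: p_2 = 3·246 + 5 = 743, q_2 = 3·49 + 1 = 148 → 743/148
APPEND 7: p_3 = 7·743 + 246 = 5447, q_3 = 7·148 + 49 = 1085 → 5447/1085
APPEND 23: p_4 = 23·5447 + 743 = 126024, q_4 = 23·1085 + 148 = 25103 → 126024/25103
APPEND 48: p_5 = 48·126024 + 5447 = 6054599, q_5 = 48·25103 + 1085 = 1206029 → 6054599/1206029
APPEND 3: p_6 = 3·6054599 + 126024 = 18289821, q_6 = 3·1206029 + 25103 = 3643190 → 18289821/3643190
APPEND 2: p_7 = 2·18289821 + 6054599 = 42634241, q_7 = 2·3643190 + 1206029 = 8492409 → 42634241/8492409
APPEND 16: p_8 = 16·42634241 + 18289821 = 700437677, q_8 = 16·8492409 + 3643190 = 139521734 → 700437677/139521734
APPEND 10: p_9 = 10·700437677 + 42634241 = 7047011011, q_9 = 10·139521734 + 8492409 = 1403709749 → 7047011011/1403709749
APPEND 48: p_10 = 48·7047011011 + 700437677 = 338956966205, q_10 = 48·1403709749 + 139521734 = 67517589686 → 338956966205/67517589686
APPEND 18: p_11 = 18·338956966205 + 7047011011 = 6108272402701, q_11 = 18·67517589686 + 1403709749 = 1216720324097 → 6108272402701/1216720324097
APPEND 16: p_12 = 16·6108272402701 + 338956966205 = 98071315409421, q_12 = 16·1216720324097 + 67517589686 = 19535042775238 → 98071315409421/19535042775238
APPEND 3: p_13 = 3·98071315409421 + 6108272402701 = 300322218630964, q_13 = 3·19535042775238 + 1216720324097 = 59821848649811 → 300322218630964/59821848649811
APPEND 8: p_14 = 8·300322218630964 + 98071315409421 = 2500649064457133, q_14 = 8·59821848649811 + 19535042775238 = 498109831973726 → 2500649064457133/498109831973726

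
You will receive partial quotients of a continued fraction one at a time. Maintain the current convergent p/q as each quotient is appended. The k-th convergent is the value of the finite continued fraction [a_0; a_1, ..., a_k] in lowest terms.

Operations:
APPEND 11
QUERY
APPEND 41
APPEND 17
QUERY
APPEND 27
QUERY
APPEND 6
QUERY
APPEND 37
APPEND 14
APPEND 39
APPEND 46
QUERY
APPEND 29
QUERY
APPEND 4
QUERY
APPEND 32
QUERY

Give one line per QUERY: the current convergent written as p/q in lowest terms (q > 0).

11/1
7695/698
208217/18887
1256997/114020
1178406170271/106891163252
34199382217724/3102166163057
137975935041167/12515555815480
4449429303535068/403599952258417

APPEND 11: p_0 = 11·1 + 0 = 11, q_0 = 11·0 + 1 = 1 → 11/1
APPEND 41: p_1 = 41·11 + 1 = 452, q_1 = 41·1 + 0 = 41 → 452/41
APPEND 17: p_2 = 17·452 + 11 = 7695, q_2 = 17·41 + 1 = 698 → 7695/698
APPEND 27: p_3 = 27·7695 + 452 = 208217, q_3 = 27·698 + 41 = 18887 → 208217/18887
APPEND 6: p_4 = 6·208217 + 7695 = 1256997, q_4 = 6·18887 + 698 = 114020 → 1256997/114020
APPEND 37: p_5 = 37·1256997 + 208217 = 46717106, q_5 = 37·114020 + 18887 = 4237627 → 46717106/4237627
APPEND 14: p_6 = 14·46717106 + 1256997 = 655296481, q_6 = 14·4237627 + 114020 = 59440798 → 655296481/59440798
APPEND 39: p_7 = 39·655296481 + 46717106 = 25603279865, q_7 = 39·59440798 + 4237627 = 2322428749 → 25603279865/2322428749
APPEND 46: p_8 = 46·25603279865 + 655296481 = 1178406170271, q_8 = 46·2322428749 + 59440798 = 106891163252 → 1178406170271/106891163252
APPEND 29: p_9 = 29·1178406170271 + 25603279865 = 34199382217724, q_9 = 29·106891163252 + 2322428749 = 3102166163057 → 34199382217724/3102166163057
APPEND 4: p_10 = 4·34199382217724 + 1178406170271 = 137975935041167, q_10 = 4·3102166163057 + 106891163252 = 12515555815480 → 137975935041167/12515555815480
APPEND 32: p_11 = 32·137975935041167 + 34199382217724 = 4449429303535068, q_11 = 32·12515555815480 + 3102166163057 = 403599952258417 → 4449429303535068/403599952258417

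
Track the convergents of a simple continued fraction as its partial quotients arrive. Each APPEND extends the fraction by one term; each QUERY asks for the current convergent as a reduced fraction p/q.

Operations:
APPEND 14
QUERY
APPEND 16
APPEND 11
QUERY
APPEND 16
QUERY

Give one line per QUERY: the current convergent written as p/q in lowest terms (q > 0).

APPEND 14: p_0 = 14·1 + 0 = 14, q_0 = 14·0 + 1 = 1 → 14/1
APPEND 16: p_1 = 16·14 + 1 = 225, q_1 = 16·1 + 0 = 16 → 225/16
APPEND 11: p_2 = 11·225 + 14 = 2489, q_2 = 11·16 + 1 = 177 → 2489/177
APPEND 16: p_3 = 16·2489 + 225 = 40049, q_3 = 16·177 + 16 = 2848 → 40049/2848

14/1
2489/177
40049/2848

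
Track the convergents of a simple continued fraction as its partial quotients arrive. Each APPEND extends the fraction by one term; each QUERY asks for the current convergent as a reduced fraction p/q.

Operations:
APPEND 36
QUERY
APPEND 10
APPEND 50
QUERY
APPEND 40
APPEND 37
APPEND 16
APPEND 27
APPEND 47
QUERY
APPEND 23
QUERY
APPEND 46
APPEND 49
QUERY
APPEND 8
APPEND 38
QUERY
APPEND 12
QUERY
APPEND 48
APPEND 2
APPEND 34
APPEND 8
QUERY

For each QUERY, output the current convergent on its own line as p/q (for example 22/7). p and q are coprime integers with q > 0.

APPEND 36: p_0 = 36·1 + 0 = 36, q_0 = 36·0 + 1 = 1 → 36/1
APPEND 10: p_1 = 10·36 + 1 = 361, q_1 = 10·1 + 0 = 10 → 361/10
APPEND 50: p_2 = 50·361 + 36 = 18086, q_2 = 50·10 + 1 = 501 → 18086/501
APPEND 40: p_3 = 40·18086 + 361 = 723801, q_3 = 40·501 + 10 = 20050 → 723801/20050
APPEND 37: p_4 = 37·723801 + 18086 = 26798723, q_4 = 37·20050 + 501 = 742351 → 26798723/742351
APPEND 16: p_5 = 16·26798723 + 723801 = 429503369, q_5 = 16·742351 + 20050 = 11897666 → 429503369/11897666
APPEND 27: p_6 = 27·429503369 + 26798723 = 11623389686, q_6 = 27·11897666 + 742351 = 321979333 → 11623389686/321979333
APPEND 47: p_7 = 47·11623389686 + 429503369 = 546728818611, q_7 = 47·321979333 + 11897666 = 15144926317 → 546728818611/15144926317
APPEND 23: p_8 = 23·546728818611 + 11623389686 = 12586386217739, q_8 = 23·15144926317 + 321979333 = 348655284624 → 12586386217739/348655284624
APPEND 46: p_9 = 46·12586386217739 + 546728818611 = 579520494834605, q_9 = 46·348655284624 + 15144926317 = 16053288019021 → 579520494834605/16053288019021
APPEND 49: p_10 = 49·579520494834605 + 12586386217739 = 28409090633113384, q_10 = 49·16053288019021 + 348655284624 = 786959768216653 → 28409090633113384/786959768216653
APPEND 8: p_11 = 8·28409090633113384 + 579520494834605 = 227852245559741677, q_11 = 8·786959768216653 + 16053288019021 = 6311731433752245 → 227852245559741677/6311731433752245
APPEND 38: p_12 = 38·227852245559741677 + 28409090633113384 = 8686794421903297110, q_12 = 38·6311731433752245 + 786959768216653 = 240632754250801963 → 8686794421903297110/240632754250801963
APPEND 12: p_13 = 12·8686794421903297110 + 227852245559741677 = 104469385308399306997, q_13 = 12·240632754250801963 + 6311731433752245 = 2893904782443375801 → 104469385308399306997/2893904782443375801
APPEND 48: p_14 = 48·104469385308399306997 + 8686794421903297110 = 5023217289225070032966, q_14 = 48·2893904782443375801 + 240632754250801963 = 139148062311532840411 → 5023217289225070032966/139148062311532840411
APPEND 2: p_15 = 2·5023217289225070032966 + 104469385308399306997 = 10150903963758539372929, q_15 = 2·139148062311532840411 + 2893904782443375801 = 281190029405509056623 → 10150903963758539372929/281190029405509056623
APPEND 34: p_16 = 34·10150903963758539372929 + 5023217289225070032966 = 350153952057015408712552, q_16 = 34·281190029405509056623 + 139148062311532840411 = 9699609062098840765593 → 350153952057015408712552/9699609062098840765593
APPEND 8: p_17 = 8·350153952057015408712552 + 10150903963758539372929 = 2811382520419881809073345, q_17 = 8·9699609062098840765593 + 281190029405509056623 = 77878062526196235181367 → 2811382520419881809073345/77878062526196235181367

36/1
18086/501
546728818611/15144926317
12586386217739/348655284624
28409090633113384/786959768216653
8686794421903297110/240632754250801963
104469385308399306997/2893904782443375801
2811382520419881809073345/77878062526196235181367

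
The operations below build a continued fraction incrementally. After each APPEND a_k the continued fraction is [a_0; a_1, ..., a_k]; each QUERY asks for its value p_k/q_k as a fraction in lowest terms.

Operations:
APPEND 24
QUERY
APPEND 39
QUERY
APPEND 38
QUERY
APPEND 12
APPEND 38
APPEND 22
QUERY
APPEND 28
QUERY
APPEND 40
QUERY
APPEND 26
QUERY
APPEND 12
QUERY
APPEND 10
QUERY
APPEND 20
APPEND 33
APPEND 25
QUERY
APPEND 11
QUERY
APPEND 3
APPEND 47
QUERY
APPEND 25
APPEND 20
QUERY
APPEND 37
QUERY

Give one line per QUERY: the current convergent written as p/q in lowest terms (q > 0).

APPEND 24: p_0 = 24·1 + 0 = 24, q_0 = 24·0 + 1 = 1 → 24/1
APPEND 39: p_1 = 39·24 + 1 = 937, q_1 = 39·1 + 0 = 39 → 937/39
APPEND 38: p_2 = 38·937 + 24 = 35630, q_2 = 38·39 + 1 = 1483 → 35630/1483
APPEND 12: p_3 = 12·35630 + 937 = 428497, q_3 = 12·1483 + 39 = 17835 → 428497/17835
APPEND 38: p_4 = 38·428497 + 35630 = 16318516, q_4 = 38·17835 + 1483 = 679213 → 16318516/679213
APPEND 22: p_5 = 22·16318516 + 428497 = 359435849, q_5 = 22·679213 + 17835 = 14960521 → 359435849/14960521
APPEND 28: p_6 = 28·359435849 + 16318516 = 10080522288, q_6 = 28·14960521 + 679213 = 419573801 → 10080522288/419573801
APPEND 40: p_7 = 40·10080522288 + 359435849 = 403580327369, q_7 = 40·419573801 + 14960521 = 16797912561 → 403580327369/16797912561
APPEND 26: p_8 = 26·403580327369 + 10080522288 = 10503169033882, q_8 = 26·16797912561 + 419573801 = 437165300387 → 10503169033882/437165300387
APPEND 12: p_9 = 12·10503169033882 + 403580327369 = 126441608733953, q_9 = 12·437165300387 + 16797912561 = 5262781517205 → 126441608733953/5262781517205
APPEND 10: p_10 = 10·126441608733953 + 10503169033882 = 1274919256373412, q_10 = 10·5262781517205 + 437165300387 = 53064980472437 → 1274919256373412/53064980472437
APPEND 20: p_11 = 20·1274919256373412 + 126441608733953 = 25624826736202193, q_11 = 20·53064980472437 + 5262781517205 = 1066562390965945 → 25624826736202193/1066562390965945
APPEND 33: p_12 = 33·25624826736202193 + 1274919256373412 = 846894201551045781, q_12 = 33·1066562390965945 + 53064980472437 = 35249623882348622 → 846894201551045781/35249623882348622
APPEND 25: p_13 = 25·846894201551045781 + 25624826736202193 = 21197979865512346718, q_13 = 25·35249623882348622 + 1066562390965945 = 882307159449681495 → 21197979865512346718/882307159449681495
APPEND 11: p_14 = 11·21197979865512346718 + 846894201551045781 = 234024672722186859679, q_14 = 11·882307159449681495 + 35249623882348622 = 9740628377828845067 → 234024672722186859679/9740628377828845067
APPEND 3: p_15 = 3·234024672722186859679 + 21197979865512346718 = 723271998032072925755, q_15 = 3·9740628377828845067 + 882307159449681495 = 30104192292936216696 → 723271998032072925755/30104192292936216696
APPEND 47: p_16 = 47·723271998032072925755 + 234024672722186859679 = 34227808580229614370164, q_16 = 47·30104192292936216696 + 9740628377828845067 = 1424637666145831029779 → 34227808580229614370164/1424637666145831029779
APPEND 25: p_17 = 25·34227808580229614370164 + 723271998032072925755 = 856418486503772432179855, q_17 = 25·1424637666145831029779 + 30104192292936216696 = 35646045845938711961171 → 856418486503772432179855/35646045845938711961171
APPEND 20: p_18 = 20·856418486503772432179855 + 34227808580229614370164 = 17162597538655678257967264, q_18 = 20·35646045845938711961171 + 1424637666145831029779 = 714345554584920070253199 → 17162597538655678257967264/714345554584920070253199
APPEND 37: p_19 = 37·17162597538655678257967264 + 856418486503772432179855 = 635872527416763867976968623, q_19 = 37·714345554584920070253199 + 35646045845938711961171 = 26466431565487981311329534 → 635872527416763867976968623/26466431565487981311329534

24/1
937/39
35630/1483
359435849/14960521
10080522288/419573801
403580327369/16797912561
10503169033882/437165300387
126441608733953/5262781517205
1274919256373412/53064980472437
21197979865512346718/882307159449681495
234024672722186859679/9740628377828845067
34227808580229614370164/1424637666145831029779
17162597538655678257967264/714345554584920070253199
635872527416763867976968623/26466431565487981311329534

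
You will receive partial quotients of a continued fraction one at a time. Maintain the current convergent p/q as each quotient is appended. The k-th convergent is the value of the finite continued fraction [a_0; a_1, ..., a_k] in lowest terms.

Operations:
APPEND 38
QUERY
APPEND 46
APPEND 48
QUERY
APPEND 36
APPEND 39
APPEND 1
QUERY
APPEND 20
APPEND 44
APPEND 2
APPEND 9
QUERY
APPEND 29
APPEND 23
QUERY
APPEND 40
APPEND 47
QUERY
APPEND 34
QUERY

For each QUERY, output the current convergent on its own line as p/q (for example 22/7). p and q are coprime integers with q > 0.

APPEND 38: p_0 = 38·1 + 0 = 38, q_0 = 38·0 + 1 = 1 → 38/1
APPEND 46: p_1 = 46·38 + 1 = 1749, q_1 = 46·1 + 0 = 46 → 1749/46
APPEND 48: p_2 = 48·1749 + 38 = 83990, q_2 = 48·46 + 1 = 2209 → 83990/2209
APPEND 36: p_3 = 36·83990 + 1749 = 3025389, q_3 = 36·2209 + 46 = 79570 → 3025389/79570
APPEND 39: p_4 = 39·3025389 + 83990 = 118074161, q_4 = 39·79570 + 2209 = 3105439 → 118074161/3105439
APPEND 1: p_5 = 1·118074161 + 3025389 = 121099550, q_5 = 1·3105439 + 79570 = 3185009 → 121099550/3185009
APPEND 20: p_6 = 20·121099550 + 118074161 = 2540065161, q_6 = 20·3185009 + 3105439 = 66805619 → 2540065161/66805619
APPEND 44: p_7 = 44·2540065161 + 121099550 = 111883966634, q_7 = 44·66805619 + 3185009 = 2942632245 → 111883966634/2942632245
APPEND 2: p_8 = 2·111883966634 + 2540065161 = 226307998429, q_8 = 2·2942632245 + 66805619 = 5952070109 → 226307998429/5952070109
APPEND 9: p_9 = 9·226307998429 + 111883966634 = 2148655952495, q_9 = 9·5952070109 + 2942632245 = 56511263226 → 2148655952495/56511263226
APPEND 29: p_10 = 29·2148655952495 + 226307998429 = 62537330620784, q_10 = 29·56511263226 + 5952070109 = 1644778703663 → 62537330620784/1644778703663
APPEND 23: p_11 = 23·62537330620784 + 2148655952495 = 1440507260230527, q_11 = 23·1644778703663 + 56511263226 = 37886421447475 → 1440507260230527/37886421447475
APPEND 40: p_12 = 40·1440507260230527 + 62537330620784 = 57682827739841864, q_12 = 40·37886421447475 + 1644778703663 = 1517101636602663 → 57682827739841864/1517101636602663
APPEND 47: p_13 = 47·57682827739841864 + 1440507260230527 = 2712533411032798135, q_13 = 47·1517101636602663 + 37886421447475 = 71341663341772636 → 2712533411032798135/71341663341772636
APPEND 34: p_14 = 34·2712533411032798135 + 57682827739841864 = 92283818802854978454, q_14 = 34·71341663341772636 + 1517101636602663 = 2427133655256872287 → 92283818802854978454/2427133655256872287

38/1
83990/2209
121099550/3185009
2148655952495/56511263226
1440507260230527/37886421447475
2712533411032798135/71341663341772636
92283818802854978454/2427133655256872287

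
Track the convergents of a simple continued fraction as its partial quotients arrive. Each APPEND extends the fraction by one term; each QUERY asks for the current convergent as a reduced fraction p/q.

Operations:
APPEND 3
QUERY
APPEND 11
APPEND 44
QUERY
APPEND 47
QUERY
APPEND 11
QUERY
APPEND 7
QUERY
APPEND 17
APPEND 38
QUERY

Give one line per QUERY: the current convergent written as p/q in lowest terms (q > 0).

3/1
1499/485
70487/22806
776856/251351
5508479/1782263
3593506441/1162675499

APPEND 3: p_0 = 3·1 + 0 = 3, q_0 = 3·0 + 1 = 1 → 3/1
APPEND 11: p_1 = 11·3 + 1 = 34, q_1 = 11·1 + 0 = 11 → 34/11
APPEND 44: p_2 = 44·34 + 3 = 1499, q_2 = 44·11 + 1 = 485 → 1499/485
APPEND 47: p_3 = 47·1499 + 34 = 70487, q_3 = 47·485 + 11 = 22806 → 70487/22806
APPEND 11: p_4 = 11·70487 + 1499 = 776856, q_4 = 11·22806 + 485 = 251351 → 776856/251351
APPEND 7: p_5 = 7·776856 + 70487 = 5508479, q_5 = 7·251351 + 22806 = 1782263 → 5508479/1782263
APPEND 17: p_6 = 17·5508479 + 776856 = 94420999, q_6 = 17·1782263 + 251351 = 30549822 → 94420999/30549822
APPEND 38: p_7 = 38·94420999 + 5508479 = 3593506441, q_7 = 38·30549822 + 1782263 = 1162675499 → 3593506441/1162675499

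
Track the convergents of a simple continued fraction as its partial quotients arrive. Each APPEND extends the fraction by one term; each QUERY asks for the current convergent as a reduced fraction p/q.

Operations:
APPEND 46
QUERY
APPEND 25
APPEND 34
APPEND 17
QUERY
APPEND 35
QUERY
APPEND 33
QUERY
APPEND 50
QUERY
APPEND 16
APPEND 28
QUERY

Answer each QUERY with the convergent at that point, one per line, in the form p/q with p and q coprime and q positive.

APPEND 46: p_0 = 46·1 + 0 = 46, q_0 = 46·0 + 1 = 1 → 46/1
APPEND 25: p_1 = 25·46 + 1 = 1151, q_1 = 25·1 + 0 = 25 → 1151/25
APPEND 34: p_2 = 34·1151 + 46 = 39180, q_2 = 34·25 + 1 = 851 → 39180/851
APPEND 17: p_3 = 17·39180 + 1151 = 667211, q_3 = 17·851 + 25 = 14492 → 667211/14492
APPEND 35: p_4 = 35·667211 + 39180 = 23391565, q_4 = 35·14492 + 851 = 508071 → 23391565/508071
APPEND 33: p_5 = 33·23391565 + 667211 = 772588856, q_5 = 33·508071 + 14492 = 16780835 → 772588856/16780835
APPEND 50: p_6 = 50·772588856 + 23391565 = 38652834365, q_6 = 50·16780835 + 508071 = 839549821 → 38652834365/839549821
APPEND 16: p_7 = 16·38652834365 + 772588856 = 619217938696, q_7 = 16·839549821 + 16780835 = 13449577971 → 619217938696/13449577971
APPEND 28: p_8 = 28·619217938696 + 38652834365 = 17376755117853, q_8 = 28·13449577971 + 839549821 = 377427733009 → 17376755117853/377427733009

46/1
667211/14492
23391565/508071
772588856/16780835
38652834365/839549821
17376755117853/377427733009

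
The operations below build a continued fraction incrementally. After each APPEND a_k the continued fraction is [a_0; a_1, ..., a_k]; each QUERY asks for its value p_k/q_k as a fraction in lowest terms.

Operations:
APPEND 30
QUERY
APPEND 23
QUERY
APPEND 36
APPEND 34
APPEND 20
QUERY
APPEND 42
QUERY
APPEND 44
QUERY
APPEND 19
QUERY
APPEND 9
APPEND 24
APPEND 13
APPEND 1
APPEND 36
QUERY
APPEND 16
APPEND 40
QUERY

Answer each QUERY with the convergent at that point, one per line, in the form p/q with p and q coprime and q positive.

30/1
691/23
16974806/565009
713789347/23758587
31423706074/1045942837
597764204753/19896672490
67652691869307996/2251830140526245
43438654581059598596/1445862225829847005

APPEND 30: p_0 = 30·1 + 0 = 30, q_0 = 30·0 + 1 = 1 → 30/1
APPEND 23: p_1 = 23·30 + 1 = 691, q_1 = 23·1 + 0 = 23 → 691/23
APPEND 36: p_2 = 36·691 + 30 = 24906, q_2 = 36·23 + 1 = 829 → 24906/829
APPEND 34: p_3 = 34·24906 + 691 = 847495, q_3 = 34·829 + 23 = 28209 → 847495/28209
APPEND 20: p_4 = 20·847495 + 24906 = 16974806, q_4 = 20·28209 + 829 = 565009 → 16974806/565009
APPEND 42: p_5 = 42·16974806 + 847495 = 713789347, q_5 = 42·565009 + 28209 = 23758587 → 713789347/23758587
APPEND 44: p_6 = 44·713789347 + 16974806 = 31423706074, q_6 = 44·23758587 + 565009 = 1045942837 → 31423706074/1045942837
APPEND 19: p_7 = 19·31423706074 + 713789347 = 597764204753, q_7 = 19·1045942837 + 23758587 = 19896672490 → 597764204753/19896672490
APPEND 9: p_8 = 9·597764204753 + 31423706074 = 5411301548851, q_8 = 9·19896672490 + 1045942837 = 180115995247 → 5411301548851/180115995247
APPEND 24: p_9 = 24·5411301548851 + 597764204753 = 130469001377177, q_9 = 24·180115995247 + 19896672490 = 4342680558418 → 130469001377177/4342680558418
APPEND 13: p_10 = 13·130469001377177 + 5411301548851 = 1701508319452152, q_10 = 13·4342680558418 + 180115995247 = 56634963254681 → 1701508319452152/56634963254681
APPEND 1: p_11 = 1·1701508319452152 + 130469001377177 = 1831977320829329, q_11 = 1·56634963254681 + 4342680558418 = 60977643813099 → 1831977320829329/60977643813099
APPEND 36: p_12 = 36·1831977320829329 + 1701508319452152 = 67652691869307996, q_12 = 36·60977643813099 + 56634963254681 = 2251830140526245 → 67652691869307996/2251830140526245
APPEND 16: p_13 = 16·67652691869307996 + 1831977320829329 = 1084275047229757265, q_13 = 16·2251830140526245 + 60977643813099 = 36090259892233019 → 1084275047229757265/36090259892233019
APPEND 40: p_14 = 40·1084275047229757265 + 67652691869307996 = 43438654581059598596, q_14 = 40·36090259892233019 + 2251830140526245 = 1445862225829847005 → 43438654581059598596/1445862225829847005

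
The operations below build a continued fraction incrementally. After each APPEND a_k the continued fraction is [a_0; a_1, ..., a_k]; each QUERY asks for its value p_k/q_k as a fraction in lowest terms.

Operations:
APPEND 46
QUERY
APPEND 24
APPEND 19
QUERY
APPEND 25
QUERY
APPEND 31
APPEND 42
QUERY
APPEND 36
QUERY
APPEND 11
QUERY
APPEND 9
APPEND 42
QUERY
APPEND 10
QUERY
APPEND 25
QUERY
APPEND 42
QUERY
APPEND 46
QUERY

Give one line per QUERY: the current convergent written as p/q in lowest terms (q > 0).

APPEND 46: p_0 = 46·1 + 0 = 46, q_0 = 46·0 + 1 = 1 → 46/1
APPEND 24: p_1 = 24·46 + 1 = 1105, q_1 = 24·1 + 0 = 24 → 1105/24
APPEND 19: p_2 = 19·1105 + 46 = 21041, q_2 = 19·24 + 1 = 457 → 21041/457
APPEND 25: p_3 = 25·21041 + 1105 = 527130, q_3 = 25·457 + 24 = 11449 → 527130/11449
APPEND 31: p_4 = 31·527130 + 21041 = 16362071, q_4 = 31·11449 + 457 = 355376 → 16362071/355376
APPEND 42: p_5 = 42·16362071 + 527130 = 687734112, q_5 = 42·355376 + 11449 = 14937241 → 687734112/14937241
APPEND 36: p_6 = 36·687734112 + 16362071 = 24774790103, q_6 = 36·14937241 + 355376 = 538096052 → 24774790103/538096052
APPEND 11: p_7 = 11·24774790103 + 687734112 = 273210425245, q_7 = 11·538096052 + 14937241 = 5933993813 → 273210425245/5933993813
APPEND 9: p_8 = 9·273210425245 + 24774790103 = 2483668617308, q_8 = 9·5933993813 + 538096052 = 53944040369 → 2483668617308/53944040369
APPEND 42: p_9 = 42·2483668617308 + 273210425245 = 104587292352181, q_9 = 42·53944040369 + 5933993813 = 2271583689311 → 104587292352181/2271583689311
APPEND 10: p_10 = 10·104587292352181 + 2483668617308 = 1048356592139118, q_10 = 10·2271583689311 + 53944040369 = 22769780933479 → 1048356592139118/22769780933479
APPEND 25: p_11 = 25·1048356592139118 + 104587292352181 = 26313502095830131, q_11 = 25·22769780933479 + 2271583689311 = 571516107026286 → 26313502095830131/571516107026286
APPEND 42: p_12 = 42·26313502095830131 + 1048356592139118 = 1106215444617004620, q_12 = 42·571516107026286 + 22769780933479 = 24026446276037491 → 1106215444617004620/24026446276037491
APPEND 46: p_13 = 46·1106215444617004620 + 26313502095830131 = 50912223954478042651, q_13 = 46·24026446276037491 + 571516107026286 = 1105788044804750872 → 50912223954478042651/1105788044804750872

46/1
21041/457
527130/11449
687734112/14937241
24774790103/538096052
273210425245/5933993813
104587292352181/2271583689311
1048356592139118/22769780933479
26313502095830131/571516107026286
1106215444617004620/24026446276037491
50912223954478042651/1105788044804750872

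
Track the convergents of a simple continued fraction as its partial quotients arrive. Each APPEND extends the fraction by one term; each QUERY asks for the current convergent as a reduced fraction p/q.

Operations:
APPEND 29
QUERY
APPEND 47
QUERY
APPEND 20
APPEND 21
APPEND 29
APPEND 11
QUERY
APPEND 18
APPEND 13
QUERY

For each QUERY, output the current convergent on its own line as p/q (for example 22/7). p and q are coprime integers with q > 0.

APPEND 29: p_0 = 29·1 + 0 = 29, q_0 = 29·0 + 1 = 1 → 29/1
APPEND 47: p_1 = 47·29 + 1 = 1364, q_1 = 47·1 + 0 = 47 → 1364/47
APPEND 20: p_2 = 20·1364 + 29 = 27309, q_2 = 20·47 + 1 = 941 → 27309/941
APPEND 21: p_3 = 21·27309 + 1364 = 574853, q_3 = 21·941 + 47 = 19808 → 574853/19808
APPEND 29: p_4 = 29·574853 + 27309 = 16698046, q_4 = 29·19808 + 941 = 575373 → 16698046/575373
APPEND 11: p_5 = 11·16698046 + 574853 = 184253359, q_5 = 11·575373 + 19808 = 6348911 → 184253359/6348911
APPEND 18: p_6 = 18·184253359 + 16698046 = 3333258508, q_6 = 18·6348911 + 575373 = 114855771 → 3333258508/114855771
APPEND 13: p_7 = 13·3333258508 + 184253359 = 43516613963, q_7 = 13·114855771 + 6348911 = 1499473934 → 43516613963/1499473934

29/1
1364/47
184253359/6348911
43516613963/1499473934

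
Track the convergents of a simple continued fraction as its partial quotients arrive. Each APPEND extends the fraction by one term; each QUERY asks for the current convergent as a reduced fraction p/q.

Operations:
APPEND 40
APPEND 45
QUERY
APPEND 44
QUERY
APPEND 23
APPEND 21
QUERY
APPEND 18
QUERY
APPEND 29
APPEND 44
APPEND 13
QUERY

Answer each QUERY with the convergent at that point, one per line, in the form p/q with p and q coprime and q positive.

APPEND 40: p_0 = 40·1 + 0 = 40, q_0 = 40·0 + 1 = 1 → 40/1
APPEND 45: p_1 = 45·40 + 1 = 1801, q_1 = 45·1 + 0 = 45 → 1801/45
APPEND 44: p_2 = 44·1801 + 40 = 79284, q_2 = 44·45 + 1 = 1981 → 79284/1981
APPEND 23: p_3 = 23·79284 + 1801 = 1825333, q_3 = 23·1981 + 45 = 45608 → 1825333/45608
APPEND 21: p_4 = 21·1825333 + 79284 = 38411277, q_4 = 21·45608 + 1981 = 959749 → 38411277/959749
APPEND 18: p_5 = 18·38411277 + 1825333 = 693228319, q_5 = 18·959749 + 45608 = 17321090 → 693228319/17321090
APPEND 29: p_6 = 29·693228319 + 38411277 = 20142032528, q_6 = 29·17321090 + 959749 = 503271359 → 20142032528/503271359
APPEND 44: p_7 = 44·20142032528 + 693228319 = 886942659551, q_7 = 44·503271359 + 17321090 = 22161260886 → 886942659551/22161260886
APPEND 13: p_8 = 13·886942659551 + 20142032528 = 11550396606691, q_8 = 13·22161260886 + 503271359 = 288599662877 → 11550396606691/288599662877

1801/45
79284/1981
38411277/959749
693228319/17321090
11550396606691/288599662877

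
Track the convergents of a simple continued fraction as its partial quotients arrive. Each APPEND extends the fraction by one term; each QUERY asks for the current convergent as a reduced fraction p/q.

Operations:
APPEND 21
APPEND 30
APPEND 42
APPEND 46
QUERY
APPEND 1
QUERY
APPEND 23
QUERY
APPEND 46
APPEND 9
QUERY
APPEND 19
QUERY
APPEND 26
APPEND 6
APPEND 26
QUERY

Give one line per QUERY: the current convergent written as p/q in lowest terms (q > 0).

1220689/58036
1247212/59297
29906565/1421867
12422449383/590608478
237403487479/11287026261
977203851116863/46459829411234

APPEND 21: p_0 = 21·1 + 0 = 21, q_0 = 21·0 + 1 = 1 → 21/1
APPEND 30: p_1 = 30·21 + 1 = 631, q_1 = 30·1 + 0 = 30 → 631/30
APPEND 42: p_2 = 42·631 + 21 = 26523, q_2 = 42·30 + 1 = 1261 → 26523/1261
APPEND 46: p_3 = 46·26523 + 631 = 1220689, q_3 = 46·1261 + 30 = 58036 → 1220689/58036
APPEND 1: p_4 = 1·1220689 + 26523 = 1247212, q_4 = 1·58036 + 1261 = 59297 → 1247212/59297
APPEND 23: p_5 = 23·1247212 + 1220689 = 29906565, q_5 = 23·59297 + 58036 = 1421867 → 29906565/1421867
APPEND 46: p_6 = 46·29906565 + 1247212 = 1376949202, q_6 = 46·1421867 + 59297 = 65465179 → 1376949202/65465179
APPEND 9: p_7 = 9·1376949202 + 29906565 = 12422449383, q_7 = 9·65465179 + 1421867 = 590608478 → 12422449383/590608478
APPEND 19: p_8 = 19·12422449383 + 1376949202 = 237403487479, q_8 = 19·590608478 + 65465179 = 11287026261 → 237403487479/11287026261
APPEND 26: p_9 = 26·237403487479 + 12422449383 = 6184913123837, q_9 = 26·11287026261 + 590608478 = 294053291264 → 6184913123837/294053291264
APPEND 6: p_10 = 6·6184913123837 + 237403487479 = 37346882230501, q_10 = 6·294053291264 + 11287026261 = 1775606773845 → 37346882230501/1775606773845
APPEND 26: p_11 = 26·37346882230501 + 6184913123837 = 977203851116863, q_11 = 26·1775606773845 + 294053291264 = 46459829411234 → 977203851116863/46459829411234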